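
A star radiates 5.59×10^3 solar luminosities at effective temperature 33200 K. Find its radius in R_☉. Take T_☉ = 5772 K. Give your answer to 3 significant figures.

2.26 R_☉

R/R_☉ = √(L/L_☉) / (T/T_☉)² = √(5.59×10^3) / (5.752)²
       = 74.77 / 33.08 = 2.260.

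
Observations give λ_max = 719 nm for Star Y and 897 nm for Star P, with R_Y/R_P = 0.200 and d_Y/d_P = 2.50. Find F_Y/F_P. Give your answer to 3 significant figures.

Wien's law: T_Y/T_P = λ_P/λ_Y = 897/719 = 1.248.
L_Y/L_P = (R_Y/R_P)²(T_Y/T_P)⁴ = (0.200)²(1.248)⁴ = 0.09690.
F_Y/F_P = (L_Y/L_P)/(d_Y/d_P)² = 0.09690/(2.50)² = 0.01550.

0.0155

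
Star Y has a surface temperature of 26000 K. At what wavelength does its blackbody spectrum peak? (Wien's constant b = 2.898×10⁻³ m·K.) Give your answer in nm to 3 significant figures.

λ_max = b/T = 2.898×10⁻³ / 26000 = 1.11×10^-7 m = 111.5 nm.

111 nm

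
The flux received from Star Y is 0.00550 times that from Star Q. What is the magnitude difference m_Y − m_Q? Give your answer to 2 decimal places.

m_Y − m_Q = −2.5 log₁₀(F_Y/F_Q) = −2.5 log₁₀(0.00550) = −2.5 × (-2.260) = 5.649.

5.65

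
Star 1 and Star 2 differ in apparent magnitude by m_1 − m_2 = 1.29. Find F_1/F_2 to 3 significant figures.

0.305

F_1/F_2 = 10^(−(m_1 − m_2)/2.5) = 10^(-1.29/2.5) = 10^-0.516 = 0.3048.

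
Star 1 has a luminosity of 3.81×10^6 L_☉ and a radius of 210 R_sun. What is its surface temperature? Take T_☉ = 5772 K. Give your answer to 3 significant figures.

T/T_☉ = (L/L_☉)^(1/4) / (R/R_☉)^(1/2)
T = 5772 × (3.81×10^6)^(1/4) / √(210) = 5772 × 44.18 / 14.49 = 1.760×10^4 K.

1.76×10^4 K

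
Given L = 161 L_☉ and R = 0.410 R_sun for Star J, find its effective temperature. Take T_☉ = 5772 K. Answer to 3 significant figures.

3.21×10^4 K

T/T_☉ = (L/L_☉)^(1/4) / (R/R_☉)^(1/2)
T = 5772 × (161)^(1/4) / √(0.410) = 5772 × 3.562 / 0.6403 = 3.211×10^4 K.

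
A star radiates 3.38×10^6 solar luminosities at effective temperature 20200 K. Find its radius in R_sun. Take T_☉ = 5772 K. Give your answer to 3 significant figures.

150 R_sun

R/R_☉ = √(L/L_☉) / (T/T_☉)² = √(3.38×10^6) / (3.500)²
       = 1838 / 12.25 = 150.1.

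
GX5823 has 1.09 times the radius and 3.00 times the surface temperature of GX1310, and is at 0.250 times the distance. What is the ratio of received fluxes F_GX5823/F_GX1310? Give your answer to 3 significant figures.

L_GX5823/L_GX1310 = (R_GX5823/R_GX1310)²(T_GX5823/T_GX1310)⁴ = (1.09)² × (3.00)⁴ = 96.24.
F_GX5823/F_GX1310 = (L_GX5823/L_GX1310)/(d_GX5823/d_GX1310)² = 96.24 / (0.250)² = 1540.

1.54×10^3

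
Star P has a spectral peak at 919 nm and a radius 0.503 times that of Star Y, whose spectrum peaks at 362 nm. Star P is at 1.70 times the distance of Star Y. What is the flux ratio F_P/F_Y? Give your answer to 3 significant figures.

0.00211

Wien's law: T_P/T_Y = λ_Y/λ_P = 362/919 = 0.3939.
L_P/L_Y = (R_P/R_Y)²(T_P/T_Y)⁴ = (0.503)²(0.3939)⁴ = 0.006091.
F_P/F_Y = (L_P/L_Y)/(d_P/d_Y)² = 0.006091/(1.70)² = 0.002108.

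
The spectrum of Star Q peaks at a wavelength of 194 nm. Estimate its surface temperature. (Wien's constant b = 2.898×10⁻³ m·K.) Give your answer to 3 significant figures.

T = b/λ_max = 2.898×10⁻³ / (194×10⁻⁹) = 1.494×10^4 K.

1.49×10^4 K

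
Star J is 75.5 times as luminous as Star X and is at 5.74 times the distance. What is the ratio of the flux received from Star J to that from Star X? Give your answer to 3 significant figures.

F = L/(4πd²), so F_J/F_X = (L_J/L_X) / (d_J/d_X)²
= 75.5 / (5.74)² = 75.5 / 32.95 = 2.292.

2.29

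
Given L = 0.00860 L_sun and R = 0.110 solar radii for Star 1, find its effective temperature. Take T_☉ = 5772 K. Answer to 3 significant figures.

T/T_☉ = (L/L_☉)^(1/4) / (R/R_☉)^(1/2)
T = 5772 × (0.00860)^(1/4) / √(0.110) = 5772 × 0.3045 / 0.3317 = 5300 K.

5.30×10^3 K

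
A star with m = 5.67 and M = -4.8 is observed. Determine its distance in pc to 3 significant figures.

1.24×10^3 pc

m − M = 5 log₁₀(d/10 pc)
5.67 − (-4.8) = 10.47 = 5 log₁₀(d/10)
d = 10 × 10^(10.47/5) = 10 × 10^2.094 = 1242 pc.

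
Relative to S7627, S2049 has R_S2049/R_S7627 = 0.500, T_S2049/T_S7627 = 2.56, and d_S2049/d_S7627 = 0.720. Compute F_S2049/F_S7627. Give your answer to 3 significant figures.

L_S2049/L_S7627 = (R_S2049/R_S7627)²(T_S2049/T_S7627)⁴ = (0.500)² × (2.56)⁴ = 10.74.
F_S2049/F_S7627 = (L_S2049/L_S7627)/(d_S2049/d_S7627)² = 10.74 / (0.720)² = 20.71.

20.7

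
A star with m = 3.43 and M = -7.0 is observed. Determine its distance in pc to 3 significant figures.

m − M = 5 log₁₀(d/10 pc)
3.43 − (-7.0) = 10.43 = 5 log₁₀(d/10)
d = 10 × 10^(10.43/5) = 10 × 10^2.086 = 1219 pc.

1.22×10^3 pc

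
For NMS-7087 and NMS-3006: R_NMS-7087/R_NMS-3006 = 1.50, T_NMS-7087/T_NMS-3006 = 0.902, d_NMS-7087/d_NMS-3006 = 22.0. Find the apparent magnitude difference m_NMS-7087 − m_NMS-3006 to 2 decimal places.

L_NMS-7087/L_NMS-3006 = (1.50)²(0.902)⁴ = 1.489.
F_NMS-7087/F_NMS-3006 = (L_NMS-7087/L_NMS-3006)/(d_NMS-7087/d_NMS-3006)² = 1.489/484.0 = 0.003077.
m_NMS-7087 − m_NMS-3006 = −2.5 log₁₀(0.003077) = 6.28.

6.28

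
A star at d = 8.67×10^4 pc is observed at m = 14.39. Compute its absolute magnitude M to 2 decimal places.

-5.30

M = m − 5 log₁₀(d/10 pc) = 14.39 − 5 log₁₀(8.67×10^4/10)
  = 14.39 − 5 × 3.938 = 14.39 − 19.69 = -5.30.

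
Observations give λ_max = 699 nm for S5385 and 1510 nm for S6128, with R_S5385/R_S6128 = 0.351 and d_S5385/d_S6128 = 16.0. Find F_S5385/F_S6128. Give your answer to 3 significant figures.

0.0105

Wien's law: T_S5385/T_S6128 = λ_S6128/λ_S5385 = 1510/699 = 2.160.
L_S5385/L_S6128 = (R_S5385/R_S6128)²(T_S5385/T_S6128)⁴ = (0.351)²(2.160)⁴ = 2.683.
F_S5385/F_S6128 = (L_S5385/L_S6128)/(d_S5385/d_S6128)² = 2.683/(16.0)² = 0.01048.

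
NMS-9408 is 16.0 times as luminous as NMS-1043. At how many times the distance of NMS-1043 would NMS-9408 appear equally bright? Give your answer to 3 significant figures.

Equal flux requires L_NMS-9408/d_NMS-9408² = L_NMS-1043/d_NMS-1043², so d_NMS-9408/d_NMS-1043 = √(L_NMS-9408/L_NMS-1043)
= √(16.0) = 4.000.

4.00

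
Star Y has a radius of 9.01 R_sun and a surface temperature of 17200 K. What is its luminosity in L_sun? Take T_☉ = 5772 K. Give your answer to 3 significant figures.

6.40×10^3 L_sun

L/L_☉ = (R/R_☉)² (T/T_☉)⁴ = (9.01)² × (17200/5772)⁴
       = 81.18 × (2.980)⁴ = 81.18 × 78.85 = 6401.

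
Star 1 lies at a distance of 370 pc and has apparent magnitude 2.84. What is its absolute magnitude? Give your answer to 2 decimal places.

M = m − 5 log₁₀(d/10 pc) = 2.84 − 5 log₁₀(370/10)
  = 2.84 − 5 × 1.568 = 2.84 − 7.84 = -5.00.

-5.00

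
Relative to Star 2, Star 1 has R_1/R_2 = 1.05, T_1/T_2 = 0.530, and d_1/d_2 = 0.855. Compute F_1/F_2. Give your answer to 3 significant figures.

L_1/L_2 = (R_1/R_2)²(T_1/T_2)⁴ = (1.05)² × (0.530)⁴ = 0.08699.
F_1/F_2 = (L_1/L_2)/(d_1/d_2)² = 0.08699 / (0.855)² = 0.1190.

0.119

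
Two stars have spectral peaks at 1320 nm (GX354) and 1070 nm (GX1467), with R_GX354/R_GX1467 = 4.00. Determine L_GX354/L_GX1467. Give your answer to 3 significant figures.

Wien's law gives T ∝ 1/λ_max, so T_GX354/T_GX1467 = λ_GX1467/λ_GX354 = 1070/1320 = 0.8106.
Then L ∝ R²T⁴ gives L_GX354/L_GX1467 = (4.00)² × (0.8106)⁴ = 16.00 × 0.4318 = 6.908.

6.91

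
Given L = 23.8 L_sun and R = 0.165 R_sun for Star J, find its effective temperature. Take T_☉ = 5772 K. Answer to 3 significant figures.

3.14×10^4 K

T/T_☉ = (L/L_☉)^(1/4) / (R/R_☉)^(1/2)
T = 5772 × (23.8)^(1/4) / √(0.165) = 5772 × 2.209 / 0.4062 = 3.139×10^4 K.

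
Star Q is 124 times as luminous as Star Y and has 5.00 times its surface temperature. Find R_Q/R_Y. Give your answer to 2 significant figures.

L ∝ R²T⁴ gives R ∝ √L / T², so
R_Q/R_Y = √(124) / (5.00)² = 11.14 / 25.00 = 0.4454.

0.45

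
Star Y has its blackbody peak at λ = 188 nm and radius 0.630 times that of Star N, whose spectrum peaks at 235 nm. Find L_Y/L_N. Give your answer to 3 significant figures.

Wien's law gives T ∝ 1/λ_max, so T_Y/T_N = λ_N/λ_Y = 235/188 = 1.250.
Then L ∝ R²T⁴ gives L_Y/L_N = (0.630)² × (1.250)⁴ = 0.3969 × 2.441 = 0.9690.

0.969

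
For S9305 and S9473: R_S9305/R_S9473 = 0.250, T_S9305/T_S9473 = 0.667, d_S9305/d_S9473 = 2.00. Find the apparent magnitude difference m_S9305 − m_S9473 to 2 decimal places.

L_S9305/L_S9473 = (0.250)²(0.667)⁴ = 0.01237.
F_S9305/F_S9473 = (L_S9305/L_S9473)/(d_S9305/d_S9473)² = 0.01237/4.000 = 0.003093.
m_S9305 − m_S9473 = −2.5 log₁₀(0.003093) = 6.27.

6.27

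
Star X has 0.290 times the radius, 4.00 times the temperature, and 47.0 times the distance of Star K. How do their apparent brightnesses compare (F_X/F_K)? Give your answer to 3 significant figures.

L_X/L_K = (R_X/R_K)²(T_X/T_K)⁴ = (0.290)² × (4.00)⁴ = 21.53.
F_X/F_K = (L_X/L_K)/(d_X/d_K)² = 21.53 / (47.0)² = 0.009746.

0.00975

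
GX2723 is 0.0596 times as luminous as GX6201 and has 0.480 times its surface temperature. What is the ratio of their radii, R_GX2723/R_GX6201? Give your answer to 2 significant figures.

L ∝ R²T⁴ gives R ∝ √L / T², so
R_GX2723/R_GX6201 = √(0.0596) / (0.480)² = 0.2441 / 0.2304 = 1.060.

1.1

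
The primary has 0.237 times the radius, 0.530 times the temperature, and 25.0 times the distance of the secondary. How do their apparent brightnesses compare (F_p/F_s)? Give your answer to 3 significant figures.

L_p/L_s = (R_p/R_s)²(T_p/T_s)⁴ = (0.237)² × (0.530)⁴ = 0.004432.
F_p/F_s = (L_p/L_s)/(d_p/d_s)² = 0.004432 / (25.0)² = 7.091×10^-6.

7.09×10^-6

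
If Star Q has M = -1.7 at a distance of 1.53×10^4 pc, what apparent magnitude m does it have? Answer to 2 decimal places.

m = M + 5 log₁₀(d/10 pc) = -1.7 + 5 log₁₀(1.53×10^4/10)
  = -1.7 + 5 × 3.185 = -1.7 + 15.92 = 14.22.

14.22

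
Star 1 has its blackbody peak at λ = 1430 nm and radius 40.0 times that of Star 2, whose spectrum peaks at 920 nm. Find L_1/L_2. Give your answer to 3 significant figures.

Wien's law gives T ∝ 1/λ_max, so T_1/T_2 = λ_2/λ_1 = 920/1430 = 0.6434.
Then L ∝ R²T⁴ gives L_1/L_2 = (40.0)² × (0.6434)⁴ = 1600 × 0.1713 = 274.1.

274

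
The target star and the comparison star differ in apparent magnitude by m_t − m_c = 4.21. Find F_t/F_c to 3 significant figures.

F_t/F_c = 10^(−(m_t − m_c)/2.5) = 10^(-4.21/2.5) = 10^-1.684 = 0.02070.

0.0207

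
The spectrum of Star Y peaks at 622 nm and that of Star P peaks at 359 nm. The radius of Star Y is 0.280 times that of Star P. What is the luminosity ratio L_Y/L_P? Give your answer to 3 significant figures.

0.00870

Wien's law gives T ∝ 1/λ_max, so T_Y/T_P = λ_P/λ_Y = 359/622 = 0.5772.
Then L ∝ R²T⁴ gives L_Y/L_P = (0.280)² × (0.5772)⁴ = 0.07840 × 0.1110 = 0.008700.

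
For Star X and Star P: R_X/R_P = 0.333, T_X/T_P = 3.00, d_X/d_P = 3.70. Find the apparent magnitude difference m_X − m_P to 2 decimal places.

0.46

L_X/L_P = (0.333)²(3.00)⁴ = 8.982.
F_X/F_P = (L_X/L_P)/(d_X/d_P)² = 8.982/13.69 = 0.6561.
m_X − m_P = −2.5 log₁₀(0.6561) = 0.46.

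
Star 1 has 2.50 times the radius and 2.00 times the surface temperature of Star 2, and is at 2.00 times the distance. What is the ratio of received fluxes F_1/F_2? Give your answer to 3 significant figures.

25.0

L_1/L_2 = (R_1/R_2)²(T_1/T_2)⁴ = (2.50)² × (2.00)⁴ = 100.0.
F_1/F_2 = (L_1/L_2)/(d_1/d_2)² = 100.0 / (2.00)² = 25.00.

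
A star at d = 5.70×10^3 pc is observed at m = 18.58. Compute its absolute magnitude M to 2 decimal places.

M = m − 5 log₁₀(d/10 pc) = 18.58 − 5 log₁₀(5.70×10^3/10)
  = 18.58 − 5 × 2.756 = 18.58 − 13.78 = 4.80.

4.80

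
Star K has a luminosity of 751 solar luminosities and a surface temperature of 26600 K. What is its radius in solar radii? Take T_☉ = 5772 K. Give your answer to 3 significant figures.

1.29 solar radii

R/R_☉ = √(L/L_☉) / (T/T_☉)² = √(751) / (4.608)²
       = 27.40 / 21.24 = 1.290.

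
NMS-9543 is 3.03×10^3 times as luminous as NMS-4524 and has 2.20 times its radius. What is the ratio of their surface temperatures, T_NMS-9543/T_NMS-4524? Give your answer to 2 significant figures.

L ∝ R²T⁴ gives T ∝ (L/R²)^(1/4), so
T_NMS-9543/T_NMS-4524 = (3.03×10^3 / 2.20²)^(1/4) = (626.0)^(1/4) = 5.002.

5.0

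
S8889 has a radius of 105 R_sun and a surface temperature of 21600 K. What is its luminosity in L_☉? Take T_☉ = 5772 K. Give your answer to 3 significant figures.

2.16×10^6 L_☉

L/L_☉ = (R/R_☉)² (T/T_☉)⁴ = (105)² × (21600/5772)⁴
       = 1.102×10^4 × (3.742)⁴ = 1.102×10^4 × 196.1 = 2.162×10^6.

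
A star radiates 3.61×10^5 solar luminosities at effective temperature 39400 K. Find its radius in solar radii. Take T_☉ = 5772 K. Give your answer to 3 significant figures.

12.9 solar radii

R/R_☉ = √(L/L_☉) / (T/T_☉)² = √(3.61×10^5) / (6.826)²
       = 600.8 / 46.60 = 12.89.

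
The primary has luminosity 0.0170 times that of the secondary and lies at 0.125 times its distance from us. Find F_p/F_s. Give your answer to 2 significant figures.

1.1

F = L/(4πd²), so F_p/F_s = (L_p/L_s) / (d_p/d_s)²
= 0.0170 / (0.125)² = 0.0170 / 0.01562 = 1.088.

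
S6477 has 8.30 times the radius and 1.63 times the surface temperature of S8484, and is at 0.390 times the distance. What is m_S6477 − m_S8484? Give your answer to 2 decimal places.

-8.76

L_S6477/L_S8484 = (8.30)²(1.63)⁴ = 486.3.
F_S6477/F_S8484 = (L_S6477/L_S8484)/(d_S6477/d_S8484)² = 486.3/0.1521 = 3197.
m_S6477 − m_S8484 = −2.5 log₁₀(3197) = -8.76.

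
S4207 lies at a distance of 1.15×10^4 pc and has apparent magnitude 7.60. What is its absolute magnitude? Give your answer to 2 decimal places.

-7.70

M = m − 5 log₁₀(d/10 pc) = 7.60 − 5 log₁₀(1.15×10^4/10)
  = 7.60 − 5 × 3.061 = 7.60 − 15.30 = -7.70.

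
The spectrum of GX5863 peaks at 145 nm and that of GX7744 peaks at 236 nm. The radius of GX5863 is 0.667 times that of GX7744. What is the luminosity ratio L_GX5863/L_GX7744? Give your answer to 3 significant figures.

Wien's law gives T ∝ 1/λ_max, so T_GX5863/T_GX7744 = λ_GX7744/λ_GX5863 = 236/145 = 1.628.
Then L ∝ R²T⁴ gives L_GX5863/L_GX7744 = (0.667)² × (1.628)⁴ = 0.4449 × 7.017 = 3.122.

3.12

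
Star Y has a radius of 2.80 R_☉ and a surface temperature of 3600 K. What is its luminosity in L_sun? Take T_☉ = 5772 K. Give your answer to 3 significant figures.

1.19 L_sun

L/L_☉ = (R/R_☉)² (T/T_☉)⁴ = (2.80)² × (3600/5772)⁴
       = 7.840 × (0.6237)⁴ = 7.840 × 0.1513 = 1.186.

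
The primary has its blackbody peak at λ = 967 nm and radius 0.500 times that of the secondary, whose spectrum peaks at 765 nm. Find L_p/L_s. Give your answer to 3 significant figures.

Wien's law gives T ∝ 1/λ_max, so T_p/T_s = λ_s/λ_p = 765/967 = 0.7911.
Then L ∝ R²T⁴ gives L_p/L_s = (0.500)² × (0.7911)⁴ = 0.2500 × 0.3917 = 0.09792.

0.0979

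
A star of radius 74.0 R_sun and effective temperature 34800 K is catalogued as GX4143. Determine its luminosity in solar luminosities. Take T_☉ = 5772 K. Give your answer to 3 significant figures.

7.24×10^6 solar luminosities

L/L_☉ = (R/R_☉)² (T/T_☉)⁴ = (74.0)² × (34800/5772)⁴
       = 5476 × (6.029)⁴ = 5476 × 1321 = 7.236×10^6.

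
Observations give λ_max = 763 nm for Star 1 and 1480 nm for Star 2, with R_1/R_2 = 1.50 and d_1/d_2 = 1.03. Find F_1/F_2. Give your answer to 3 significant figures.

Wien's law: T_1/T_2 = λ_2/λ_1 = 1480/763 = 1.940.
L_1/L_2 = (R_1/R_2)²(T_1/T_2)⁴ = (1.50)²(1.940)⁴ = 31.85.
F_1/F_2 = (L_1/L_2)/(d_1/d_2)² = 31.85/(1.03)² = 30.02.

30.0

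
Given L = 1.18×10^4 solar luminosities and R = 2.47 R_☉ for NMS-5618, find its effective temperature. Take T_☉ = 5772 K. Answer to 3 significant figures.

3.83×10^4 K

T/T_☉ = (L/L_☉)^(1/4) / (R/R_☉)^(1/2)
T = 5772 × (1.18×10^4)^(1/4) / √(2.47) = 5772 × 10.42 / 1.572 = 3.828×10^4 K.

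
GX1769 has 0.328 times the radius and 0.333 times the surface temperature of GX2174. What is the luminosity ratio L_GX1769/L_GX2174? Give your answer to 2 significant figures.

From the Stefan–Boltzmann law, L ∝ R²T⁴, so
L_GX1769/L_GX2174 = (R_GX1769/R_GX2174)² (T_GX1769/T_GX2174)⁴ = (0.328)² × (0.333)⁴ = 0.1076 × 0.01230 = 0.001323.

0.0013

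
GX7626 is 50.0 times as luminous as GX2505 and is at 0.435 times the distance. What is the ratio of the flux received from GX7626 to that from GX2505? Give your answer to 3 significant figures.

F = L/(4πd²), so F_GX7626/F_GX2505 = (L_GX7626/L_GX2505) / (d_GX7626/d_GX2505)²
= 50.0 / (0.435)² = 50.0 / 0.1892 = 264.2.

264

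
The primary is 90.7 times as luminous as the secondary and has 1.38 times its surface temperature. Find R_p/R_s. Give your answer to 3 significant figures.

L ∝ R²T⁴ gives R ∝ √L / T², so
R_p/R_s = √(90.7) / (1.38)² = 9.524 / 1.904 = 5.001.

5.00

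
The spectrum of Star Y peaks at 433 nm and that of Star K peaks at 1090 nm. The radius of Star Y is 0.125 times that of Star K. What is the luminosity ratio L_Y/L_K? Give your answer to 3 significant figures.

0.627

Wien's law gives T ∝ 1/λ_max, so T_Y/T_K = λ_K/λ_Y = 1090/433 = 2.517.
Then L ∝ R²T⁴ gives L_Y/L_K = (0.125)² × (2.517)⁴ = 0.01562 × 40.16 = 0.6274.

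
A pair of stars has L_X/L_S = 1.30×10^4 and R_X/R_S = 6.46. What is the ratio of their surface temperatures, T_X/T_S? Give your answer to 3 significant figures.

4.20

L ∝ R²T⁴ gives T ∝ (L/R²)^(1/4), so
T_X/T_S = (1.30×10^4 / 6.46²)^(1/4) = (311.5)^(1/4) = 4.201.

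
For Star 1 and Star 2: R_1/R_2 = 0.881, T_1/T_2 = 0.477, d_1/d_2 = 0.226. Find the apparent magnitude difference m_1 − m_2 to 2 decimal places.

L_1/L_2 = (0.881)²(0.477)⁴ = 0.04018.
F_1/F_2 = (L_1/L_2)/(d_1/d_2)² = 0.04018/0.05108 = 0.7867.
m_1 − m_2 = −2.5 log₁₀(0.7867) = 0.26.

0.26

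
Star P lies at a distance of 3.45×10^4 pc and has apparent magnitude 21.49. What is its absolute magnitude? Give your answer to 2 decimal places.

3.80

M = m − 5 log₁₀(d/10 pc) = 21.49 − 5 log₁₀(3.45×10^4/10)
  = 21.49 − 5 × 3.538 = 21.49 − 17.69 = 3.80.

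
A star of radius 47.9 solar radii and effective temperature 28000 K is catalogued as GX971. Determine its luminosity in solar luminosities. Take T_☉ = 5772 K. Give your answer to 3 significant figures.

L/L_☉ = (R/R_☉)² (T/T_☉)⁴ = (47.9)² × (28000/5772)⁴
       = 2294 × (4.851)⁴ = 2294 × 553.8 = 1.271×10^6.

1.27×10^6 solar luminosities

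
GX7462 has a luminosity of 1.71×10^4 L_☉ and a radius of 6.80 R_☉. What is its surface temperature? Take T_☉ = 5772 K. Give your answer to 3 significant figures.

T/T_☉ = (L/L_☉)^(1/4) / (R/R_☉)^(1/2)
T = 5772 × (1.71×10^4)^(1/4) / √(6.80) = 5772 × 11.44 / 2.608 = 2.531×10^4 K.

2.53×10^4 K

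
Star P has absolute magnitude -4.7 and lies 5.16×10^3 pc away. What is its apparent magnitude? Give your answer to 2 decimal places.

8.86

m = M + 5 log₁₀(d/10 pc) = -4.7 + 5 log₁₀(5.16×10^3/10)
  = -4.7 + 5 × 2.713 = -4.7 + 13.56 = 8.86.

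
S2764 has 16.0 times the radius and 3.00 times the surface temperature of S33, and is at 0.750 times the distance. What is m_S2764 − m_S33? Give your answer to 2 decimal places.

-11.42

L_S2764/L_S33 = (16.0)²(3.00)⁴ = 2.074×10^4.
F_S2764/F_S33 = (L_S2764/L_S33)/(d_S2764/d_S33)² = 2.074×10^4/0.5625 = 3.686×10^4.
m_S2764 − m_S33 = −2.5 log₁₀(3.686×10^4) = -11.42.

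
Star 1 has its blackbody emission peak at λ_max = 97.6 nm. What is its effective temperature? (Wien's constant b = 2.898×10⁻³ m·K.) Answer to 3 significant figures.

2.97×10^4 K

T = b/λ_max = 2.898×10⁻³ / (97.6×10⁻⁹) = 2.969×10^4 K.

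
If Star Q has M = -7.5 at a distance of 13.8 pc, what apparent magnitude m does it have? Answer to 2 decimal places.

m = M + 5 log₁₀(d/10 pc) = -7.5 + 5 log₁₀(13.8/10)
  = -7.5 + 5 × 0.140 = -7.5 + 0.70 = -6.80.

-6.80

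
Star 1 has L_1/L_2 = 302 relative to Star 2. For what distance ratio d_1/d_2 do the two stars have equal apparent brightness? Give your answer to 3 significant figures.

17.4

Equal flux requires L_1/d_1² = L_2/d_2², so d_1/d_2 = √(L_1/L_2)
= √(302) = 17.38.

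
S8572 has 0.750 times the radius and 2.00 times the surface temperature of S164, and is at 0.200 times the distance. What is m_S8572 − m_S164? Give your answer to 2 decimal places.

-5.88

L_S8572/L_S164 = (0.750)²(2.00)⁴ = 9.000.
F_S8572/F_S164 = (L_S8572/L_S164)/(d_S8572/d_S164)² = 9.000/0.04000 = 225.0.
m_S8572 − m_S164 = −2.5 log₁₀(225.0) = -5.88.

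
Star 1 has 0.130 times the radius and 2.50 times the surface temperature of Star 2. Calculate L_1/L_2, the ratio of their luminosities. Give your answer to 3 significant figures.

0.660

From the Stefan–Boltzmann law, L ∝ R²T⁴, so
L_1/L_2 = (R_1/R_2)² (T_1/T_2)⁴ = (0.130)² × (2.50)⁴ = 0.01690 × 39.06 = 0.6602.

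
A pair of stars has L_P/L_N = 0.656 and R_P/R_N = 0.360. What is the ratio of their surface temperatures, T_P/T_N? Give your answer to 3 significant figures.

1.50

L ∝ R²T⁴ gives T ∝ (L/R²)^(1/4), so
T_P/T_N = (0.656 / 0.360²)^(1/4) = (5.062)^(1/4) = 1.500.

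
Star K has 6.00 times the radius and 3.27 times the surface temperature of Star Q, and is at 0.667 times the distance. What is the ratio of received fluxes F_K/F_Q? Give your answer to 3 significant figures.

9.25×10^3

L_K/L_Q = (R_K/R_Q)²(T_K/T_Q)⁴ = (6.00)² × (3.27)⁴ = 4116.
F_K/F_Q = (L_K/L_Q)/(d_K/d_Q)² = 4116 / (0.667)² = 9252.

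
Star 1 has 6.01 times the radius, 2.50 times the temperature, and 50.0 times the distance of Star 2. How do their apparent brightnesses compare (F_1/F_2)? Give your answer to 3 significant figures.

L_1/L_2 = (R_1/R_2)²(T_1/T_2)⁴ = (6.01)² × (2.50)⁴ = 1411.
F_1/F_2 = (L_1/L_2)/(d_1/d_2)² = 1411 / (50.0)² = 0.5644.

0.564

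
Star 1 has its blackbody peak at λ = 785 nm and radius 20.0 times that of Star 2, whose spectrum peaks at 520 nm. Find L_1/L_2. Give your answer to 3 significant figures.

Wien's law gives T ∝ 1/λ_max, so T_1/T_2 = λ_2/λ_1 = 520/785 = 0.6624.
Then L ∝ R²T⁴ gives L_1/L_2 = (20.0)² × (0.6624)⁴ = 400.0 × 0.1925 = 77.02.

77.0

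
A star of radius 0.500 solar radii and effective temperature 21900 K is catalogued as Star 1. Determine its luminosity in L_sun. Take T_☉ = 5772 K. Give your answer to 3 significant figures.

51.8 L_sun

L/L_☉ = (R/R_☉)² (T/T_☉)⁴ = (0.500)² × (21900/5772)⁴
       = 0.2500 × (3.794)⁴ = 0.2500 × 207.2 = 51.81.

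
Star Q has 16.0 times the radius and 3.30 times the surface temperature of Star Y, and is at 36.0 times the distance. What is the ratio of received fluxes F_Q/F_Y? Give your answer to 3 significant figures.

23.4

L_Q/L_Y = (R_Q/R_Y)²(T_Q/T_Y)⁴ = (16.0)² × (3.30)⁴ = 3.036×10^4.
F_Q/F_Y = (L_Q/L_Y)/(d_Q/d_Y)² = 3.036×10^4 / (36.0)² = 23.43.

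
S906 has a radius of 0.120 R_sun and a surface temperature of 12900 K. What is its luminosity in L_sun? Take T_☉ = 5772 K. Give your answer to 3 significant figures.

L/L_☉ = (R/R_☉)² (T/T_☉)⁴ = (0.120)² × (12900/5772)⁴
       = 0.01440 × (2.235)⁴ = 0.01440 × 24.95 = 0.3593.

0.359 L_sun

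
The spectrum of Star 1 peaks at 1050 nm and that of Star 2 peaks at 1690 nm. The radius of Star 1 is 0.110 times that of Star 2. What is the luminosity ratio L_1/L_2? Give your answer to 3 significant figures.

0.0812

Wien's law gives T ∝ 1/λ_max, so T_1/T_2 = λ_2/λ_1 = 1690/1050 = 1.610.
Then L ∝ R²T⁴ gives L_1/L_2 = (0.110)² × (1.610)⁴ = 0.01210 × 6.711 = 0.08120.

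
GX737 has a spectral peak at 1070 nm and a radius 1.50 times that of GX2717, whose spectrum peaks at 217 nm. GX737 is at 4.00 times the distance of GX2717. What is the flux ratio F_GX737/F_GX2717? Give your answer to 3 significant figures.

2.38×10^-4

Wien's law: T_GX737/T_GX2717 = λ_GX2717/λ_GX737 = 217/1070 = 0.2028.
L_GX737/L_GX2717 = (R_GX737/R_GX2717)²(T_GX737/T_GX2717)⁴ = (1.50)²(0.2028)⁴ = 0.003806.
F_GX737/F_GX2717 = (L_GX737/L_GX2717)/(d_GX737/d_GX2717)² = 0.003806/(4.00)² = 2.379×10^-4.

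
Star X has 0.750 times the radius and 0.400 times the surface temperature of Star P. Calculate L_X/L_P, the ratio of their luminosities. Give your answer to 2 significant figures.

From the Stefan–Boltzmann law, L ∝ R²T⁴, so
L_X/L_P = (R_X/R_P)² (T_X/T_P)⁴ = (0.750)² × (0.400)⁴ = 0.5625 × 0.02560 = 0.01440.

0.014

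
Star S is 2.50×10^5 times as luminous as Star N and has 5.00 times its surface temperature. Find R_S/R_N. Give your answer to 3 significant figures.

20.0

L ∝ R²T⁴ gives R ∝ √L / T², so
R_S/R_N = √(2.50×10^5) / (5.00)² = 500.0 / 25.00 = 20.00.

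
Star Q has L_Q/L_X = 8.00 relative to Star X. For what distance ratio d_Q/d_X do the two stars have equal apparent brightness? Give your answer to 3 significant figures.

2.83

Equal flux requires L_Q/d_Q² = L_X/d_X², so d_Q/d_X = √(L_Q/L_X)
= √(8.00) = 2.828.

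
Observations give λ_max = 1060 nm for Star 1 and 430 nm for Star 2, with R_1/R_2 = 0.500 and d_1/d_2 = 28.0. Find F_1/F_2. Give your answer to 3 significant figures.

8.64×10^-6

Wien's law: T_1/T_2 = λ_2/λ_1 = 430/1060 = 0.4057.
L_1/L_2 = (R_1/R_2)²(T_1/T_2)⁴ = (0.500)²(0.4057)⁴ = 0.006770.
F_1/F_2 = (L_1/L_2)/(d_1/d_2)² = 0.006770/(28.0)² = 8.635×10^-6.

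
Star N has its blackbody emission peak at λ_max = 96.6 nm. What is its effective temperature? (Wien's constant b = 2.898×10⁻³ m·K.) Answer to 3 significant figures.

3.00×10^4 K

T = b/λ_max = 2.898×10⁻³ / (96.6×10⁻⁹) = 3.000×10^4 K.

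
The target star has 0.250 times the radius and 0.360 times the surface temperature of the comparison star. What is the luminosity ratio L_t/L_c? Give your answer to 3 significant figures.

From the Stefan–Boltzmann law, L ∝ R²T⁴, so
L_t/L_c = (R_t/R_c)² (T_t/T_c)⁴ = (0.250)² × (0.360)⁴ = 0.06250 × 0.01680 = 0.001050.

0.00105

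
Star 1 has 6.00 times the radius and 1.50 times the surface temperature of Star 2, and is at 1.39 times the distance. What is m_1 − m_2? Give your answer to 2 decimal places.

-4.94

L_1/L_2 = (6.00)²(1.50)⁴ = 182.2.
F_1/F_2 = (L_1/L_2)/(d_1/d_2)² = 182.2/1.932 = 94.33.
m_1 − m_2 = −2.5 log₁₀(94.33) = -4.94.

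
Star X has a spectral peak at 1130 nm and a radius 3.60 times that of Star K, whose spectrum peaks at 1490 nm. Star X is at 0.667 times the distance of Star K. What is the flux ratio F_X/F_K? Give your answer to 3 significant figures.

Wien's law: T_X/T_K = λ_K/λ_X = 1490/1130 = 1.319.
L_X/L_K = (R_X/R_K)²(T_X/T_K)⁴ = (3.60)²(1.319)⁴ = 39.18.
F_X/F_K = (L_X/L_K)/(d_X/d_K)² = 39.18/(0.667)² = 88.06.

88.1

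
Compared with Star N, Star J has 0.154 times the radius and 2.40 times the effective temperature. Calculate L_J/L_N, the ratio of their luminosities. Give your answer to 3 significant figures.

From the Stefan–Boltzmann law, L ∝ R²T⁴, so
L_J/L_N = (R_J/R_N)² (T_J/T_N)⁴ = (0.154)² × (2.40)⁴ = 0.02372 × 33.18 = 0.7868.

0.787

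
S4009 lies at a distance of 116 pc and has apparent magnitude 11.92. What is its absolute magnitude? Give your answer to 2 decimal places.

6.60

M = m − 5 log₁₀(d/10 pc) = 11.92 − 5 log₁₀(116/10)
  = 11.92 − 5 × 1.064 = 11.92 − 5.32 = 6.60.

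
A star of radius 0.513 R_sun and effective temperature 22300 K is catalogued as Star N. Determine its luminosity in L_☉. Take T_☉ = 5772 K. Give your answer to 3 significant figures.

58.6 L_☉

L/L_☉ = (R/R_☉)² (T/T_☉)⁴ = (0.513)² × (22300/5772)⁴
       = 0.2632 × (3.863)⁴ = 0.2632 × 222.8 = 58.63.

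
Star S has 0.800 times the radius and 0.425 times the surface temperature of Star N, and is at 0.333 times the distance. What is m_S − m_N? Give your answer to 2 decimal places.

L_S/L_N = (0.800)²(0.425)⁴ = 0.02088.
F_S/F_N = (L_S/L_N)/(d_S/d_N)² = 0.02088/0.1109 = 0.1883.
m_S − m_N = −2.5 log₁₀(0.1883) = 1.81.

1.81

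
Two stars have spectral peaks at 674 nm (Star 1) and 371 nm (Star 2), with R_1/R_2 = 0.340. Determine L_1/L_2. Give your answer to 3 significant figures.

Wien's law gives T ∝ 1/λ_max, so T_1/T_2 = λ_2/λ_1 = 371/674 = 0.5504.
Then L ∝ R²T⁴ gives L_1/L_2 = (0.340)² × (0.5504)⁴ = 0.1156 × 0.09180 = 0.01061.

0.0106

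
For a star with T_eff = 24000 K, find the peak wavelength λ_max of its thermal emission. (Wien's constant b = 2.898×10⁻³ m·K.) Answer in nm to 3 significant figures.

λ_max = b/T = 2.898×10⁻³ / 24000 = 1.21×10^-7 m = 120.7 nm.

121 nm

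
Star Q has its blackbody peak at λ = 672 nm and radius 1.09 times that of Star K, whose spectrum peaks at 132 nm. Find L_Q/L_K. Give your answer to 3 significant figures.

0.00177

Wien's law gives T ∝ 1/λ_max, so T_Q/T_K = λ_K/λ_Q = 132/672 = 0.1964.
Then L ∝ R²T⁴ gives L_Q/L_K = (1.09)² × (0.1964)⁴ = 1.188 × 0.001489 = 0.001769.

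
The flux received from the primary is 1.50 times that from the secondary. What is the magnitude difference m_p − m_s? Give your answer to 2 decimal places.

m_p − m_s = −2.5 log₁₀(F_p/F_s) = −2.5 log₁₀(1.50) = −2.5 × (0.176) = -0.440.

-0.44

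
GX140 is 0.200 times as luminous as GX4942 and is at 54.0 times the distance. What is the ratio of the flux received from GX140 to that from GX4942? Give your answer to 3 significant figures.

F = L/(4πd²), so F_GX140/F_GX4942 = (L_GX140/L_GX4942) / (d_GX140/d_GX4942)²
= 0.200 / (54.0)² = 0.200 / 2916 = 6.859×10^-5.

6.86×10^-5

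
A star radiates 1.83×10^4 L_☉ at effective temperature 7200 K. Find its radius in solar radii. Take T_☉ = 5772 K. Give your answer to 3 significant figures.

R/R_☉ = √(L/L_☉) / (T/T_☉)² = √(1.83×10^4) / (1.247)²
       = 135.3 / 1.556 = 86.94.

86.9 solar radii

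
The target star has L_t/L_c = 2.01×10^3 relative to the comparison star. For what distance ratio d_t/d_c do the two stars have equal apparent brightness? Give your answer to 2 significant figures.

45

Equal flux requires L_t/d_t² = L_c/d_c², so d_t/d_c = √(L_t/L_c)
= √(2.01×10^3) = 44.83.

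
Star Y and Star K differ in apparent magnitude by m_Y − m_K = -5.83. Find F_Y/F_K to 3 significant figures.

F_Y/F_K = 10^(−(m_Y − m_K)/2.5) = 10^(5.83/2.5) = 10^2.332 = 214.8.

215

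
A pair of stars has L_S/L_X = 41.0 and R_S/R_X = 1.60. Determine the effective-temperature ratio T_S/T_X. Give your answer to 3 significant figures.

2.00

L ∝ R²T⁴ gives T ∝ (L/R²)^(1/4), so
T_S/T_X = (41.0 / 1.60²)^(1/4) = (16.02)^(1/4) = 2.000.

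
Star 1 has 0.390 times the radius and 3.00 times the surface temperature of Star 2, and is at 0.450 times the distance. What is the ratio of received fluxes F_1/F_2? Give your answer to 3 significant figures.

L_1/L_2 = (R_1/R_2)²(T_1/T_2)⁴ = (0.390)² × (3.00)⁴ = 12.32.
F_1/F_2 = (L_1/L_2)/(d_1/d_2)² = 12.32 / (0.450)² = 60.84.

60.8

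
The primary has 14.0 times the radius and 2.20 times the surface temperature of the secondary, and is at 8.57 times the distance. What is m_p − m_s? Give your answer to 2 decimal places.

-4.49

L_p/L_s = (14.0)²(2.20)⁴ = 4591.
F_p/F_s = (L_p/L_s)/(d_p/d_s)² = 4591/73.44 = 62.52.
m_p − m_s = −2.5 log₁₀(62.52) = -4.49.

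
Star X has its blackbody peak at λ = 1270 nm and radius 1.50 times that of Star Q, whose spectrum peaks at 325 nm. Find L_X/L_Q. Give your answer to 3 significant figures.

Wien's law gives T ∝ 1/λ_max, so T_X/T_Q = λ_Q/λ_X = 325/1270 = 0.2559.
Then L ∝ R²T⁴ gives L_X/L_Q = (1.50)² × (0.2559)⁴ = 2.250 × 0.004289 = 0.009649.

0.00965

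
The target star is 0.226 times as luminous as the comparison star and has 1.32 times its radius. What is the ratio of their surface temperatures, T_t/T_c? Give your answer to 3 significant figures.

0.600

L ∝ R²T⁴ gives T ∝ (L/R²)^(1/4), so
T_t/T_c = (0.226 / 1.32²)^(1/4) = (0.1297)^(1/4) = 0.6001.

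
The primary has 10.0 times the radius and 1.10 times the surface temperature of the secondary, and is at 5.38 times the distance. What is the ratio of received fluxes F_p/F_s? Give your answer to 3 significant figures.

L_p/L_s = (R_p/R_s)²(T_p/T_s)⁴ = (10.0)² × (1.10)⁴ = 146.4.
F_p/F_s = (L_p/L_s)/(d_p/d_s)² = 146.4 / (5.38)² = 5.058.

5.06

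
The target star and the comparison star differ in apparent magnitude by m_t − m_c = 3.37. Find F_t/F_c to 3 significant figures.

F_t/F_c = 10^(−(m_t − m_c)/2.5) = 10^(-3.37/2.5) = 10^-1.348 = 0.04487.

0.0449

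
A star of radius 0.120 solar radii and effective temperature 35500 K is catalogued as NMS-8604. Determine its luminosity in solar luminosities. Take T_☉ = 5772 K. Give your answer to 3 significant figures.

20.6 solar luminosities

L/L_☉ = (R/R_☉)² (T/T_☉)⁴ = (0.120)² × (35500/5772)⁴
       = 0.01440 × (6.150)⁴ = 0.01440 × 1431 = 20.60.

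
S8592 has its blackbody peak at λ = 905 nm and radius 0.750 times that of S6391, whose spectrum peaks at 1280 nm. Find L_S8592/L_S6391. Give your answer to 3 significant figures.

Wien's law gives T ∝ 1/λ_max, so T_S8592/T_S6391 = λ_S6391/λ_S8592 = 1280/905 = 1.414.
Then L ∝ R²T⁴ gives L_S8592/L_S6391 = (0.750)² × (1.414)⁴ = 0.5625 × 4.002 = 2.251.

2.25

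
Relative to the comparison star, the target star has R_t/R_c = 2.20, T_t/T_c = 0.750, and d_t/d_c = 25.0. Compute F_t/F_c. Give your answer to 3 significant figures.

L_t/L_c = (R_t/R_c)²(T_t/T_c)⁴ = (2.20)² × (0.750)⁴ = 1.531.
F_t/F_c = (L_t/L_c)/(d_t/d_c)² = 1.531 / (25.0)² = 0.002450.

0.00245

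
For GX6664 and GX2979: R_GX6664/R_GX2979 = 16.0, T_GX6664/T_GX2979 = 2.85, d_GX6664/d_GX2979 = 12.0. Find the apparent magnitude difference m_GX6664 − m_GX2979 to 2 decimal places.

L_GX6664/L_GX2979 = (16.0)²(2.85)⁴ = 1.689×10^4.
F_GX6664/F_GX2979 = (L_GX6664/L_GX2979)/(d_GX6664/d_GX2979)² = 1.689×10^4/144.0 = 117.3.
m_GX6664 − m_GX2979 = −2.5 log₁₀(117.3) = -5.17.

-5.17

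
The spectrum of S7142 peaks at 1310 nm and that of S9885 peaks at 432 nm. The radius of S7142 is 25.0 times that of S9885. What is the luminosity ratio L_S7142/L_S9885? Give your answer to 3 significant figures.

Wien's law gives T ∝ 1/λ_max, so T_S7142/T_S9885 = λ_S9885/λ_S7142 = 432/1310 = 0.3298.
Then L ∝ R²T⁴ gives L_S7142/L_S9885 = (25.0)² × (0.3298)⁴ = 625.0 × 0.01183 = 7.391.

7.39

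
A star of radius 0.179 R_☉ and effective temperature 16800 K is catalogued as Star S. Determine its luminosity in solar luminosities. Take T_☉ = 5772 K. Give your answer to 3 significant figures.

L/L_☉ = (R/R_☉)² (T/T_☉)⁴ = (0.179)² × (16800/5772)⁴
       = 0.03204 × (2.911)⁴ = 0.03204 × 71.77 = 2.300.

2.30 solar luminosities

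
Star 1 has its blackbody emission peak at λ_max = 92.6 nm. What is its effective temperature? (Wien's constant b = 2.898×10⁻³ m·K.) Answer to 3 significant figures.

3.13×10^4 K

T = b/λ_max = 2.898×10⁻³ / (92.6×10⁻⁹) = 3.130×10^4 K.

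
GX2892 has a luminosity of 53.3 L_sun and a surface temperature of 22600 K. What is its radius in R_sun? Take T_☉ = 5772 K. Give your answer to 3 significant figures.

0.476 R_sun

R/R_☉ = √(L/L_☉) / (T/T_☉)² = √(53.3) / (3.915)²
       = 7.301 / 15.33 = 0.4762.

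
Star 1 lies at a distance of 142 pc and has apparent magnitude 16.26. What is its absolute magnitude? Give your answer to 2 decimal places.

10.50

M = m − 5 log₁₀(d/10 pc) = 16.26 − 5 log₁₀(142/10)
  = 16.26 − 5 × 1.152 = 16.26 − 5.76 = 10.50.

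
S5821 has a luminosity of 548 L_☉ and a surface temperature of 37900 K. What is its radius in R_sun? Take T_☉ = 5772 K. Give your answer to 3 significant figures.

0.543 R_sun

R/R_☉ = √(L/L_☉) / (T/T_☉)² = √(548) / (6.566)²
       = 23.41 / 43.11 = 0.5430.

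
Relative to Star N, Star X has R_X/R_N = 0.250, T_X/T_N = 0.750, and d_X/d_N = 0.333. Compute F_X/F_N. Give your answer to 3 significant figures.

0.178

L_X/L_N = (R_X/R_N)²(T_X/T_N)⁴ = (0.250)² × (0.750)⁴ = 0.01978.
F_X/F_N = (L_X/L_N)/(d_X/d_N)² = 0.01978 / (0.333)² = 0.1783.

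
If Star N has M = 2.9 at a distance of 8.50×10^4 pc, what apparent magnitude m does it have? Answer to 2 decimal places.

m = M + 5 log₁₀(d/10 pc) = 2.9 + 5 log₁₀(8.50×10^4/10)
  = 2.9 + 5 × 3.929 = 2.9 + 19.65 = 22.55.

22.55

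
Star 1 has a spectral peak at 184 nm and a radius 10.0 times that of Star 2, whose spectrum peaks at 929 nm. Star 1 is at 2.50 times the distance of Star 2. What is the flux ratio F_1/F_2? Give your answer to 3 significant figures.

1.04×10^4

Wien's law: T_1/T_2 = λ_2/λ_1 = 929/184 = 5.049.
L_1/L_2 = (R_1/R_2)²(T_1/T_2)⁴ = (10.0)²(5.049)⁴ = 6.498×10^4.
F_1/F_2 = (L_1/L_2)/(d_1/d_2)² = 6.498×10^4/(2.50)² = 1.040×10^4.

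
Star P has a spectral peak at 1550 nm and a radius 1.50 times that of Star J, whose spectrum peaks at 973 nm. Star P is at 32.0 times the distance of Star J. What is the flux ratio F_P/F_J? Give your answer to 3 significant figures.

Wien's law: T_P/T_J = λ_J/λ_P = 973/1550 = 0.6277.
L_P/L_J = (R_P/R_J)²(T_P/T_J)⁴ = (1.50)²(0.6277)⁴ = 0.3494.
F_P/F_J = (L_P/L_J)/(d_P/d_J)² = 0.3494/(32.0)² = 3.412×10^-4.

3.41×10^-4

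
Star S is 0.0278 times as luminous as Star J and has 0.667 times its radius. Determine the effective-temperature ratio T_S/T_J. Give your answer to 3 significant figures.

L ∝ R²T⁴ gives T ∝ (L/R²)^(1/4), so
T_S/T_J = (0.0278 / 0.667²)^(1/4) = (0.06249)^(1/4) = 0.5000.

0.500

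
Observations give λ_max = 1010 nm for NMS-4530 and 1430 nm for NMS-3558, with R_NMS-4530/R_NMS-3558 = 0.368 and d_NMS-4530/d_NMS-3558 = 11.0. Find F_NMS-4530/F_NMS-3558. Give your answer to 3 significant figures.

0.00450

Wien's law: T_NMS-4530/T_NMS-3558 = λ_NMS-3558/λ_NMS-4530 = 1430/1010 = 1.416.
L_NMS-4530/L_NMS-3558 = (R_NMS-4530/R_NMS-3558)²(T_NMS-4530/T_NMS-3558)⁴ = (0.368)²(1.416)⁴ = 0.5442.
F_NMS-4530/F_NMS-3558 = (L_NMS-4530/L_NMS-3558)/(d_NMS-4530/d_NMS-3558)² = 0.5442/(11.0)² = 0.004497.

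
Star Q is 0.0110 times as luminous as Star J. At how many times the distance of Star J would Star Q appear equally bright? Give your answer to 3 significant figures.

Equal flux requires L_Q/d_Q² = L_J/d_J², so d_Q/d_J = √(L_Q/L_J)
= √(0.0110) = 0.1049.

0.105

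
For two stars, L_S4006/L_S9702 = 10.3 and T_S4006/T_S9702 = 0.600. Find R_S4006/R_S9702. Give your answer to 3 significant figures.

8.91

L ∝ R²T⁴ gives R ∝ √L / T², so
R_S4006/R_S9702 = √(10.3) / (0.600)² = 3.209 / 0.3600 = 8.915.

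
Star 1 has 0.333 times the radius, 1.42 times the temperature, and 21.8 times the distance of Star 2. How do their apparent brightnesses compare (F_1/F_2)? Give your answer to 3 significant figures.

L_1/L_2 = (R_1/R_2)²(T_1/T_2)⁴ = (0.333)² × (1.42)⁴ = 0.4509.
F_1/F_2 = (L_1/L_2)/(d_1/d_2)² = 0.4509 / (21.8)² = 9.487×10^-4.

9.49×10^-4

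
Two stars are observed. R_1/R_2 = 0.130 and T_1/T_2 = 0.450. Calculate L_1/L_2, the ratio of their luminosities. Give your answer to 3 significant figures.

6.93×10^-4

From the Stefan–Boltzmann law, L ∝ R²T⁴, so
L_1/L_2 = (R_1/R_2)² (T_1/T_2)⁴ = (0.130)² × (0.450)⁴ = 0.01690 × 0.04101 = 6.930×10^-4.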